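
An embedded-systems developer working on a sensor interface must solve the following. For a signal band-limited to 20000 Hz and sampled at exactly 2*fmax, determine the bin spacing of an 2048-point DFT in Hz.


Step 1 — Nyquist sampling rate:
fs = 2 * fmax = 2 * 20000 = 40000 Hz

Step 2 — DFT bin spacing:
df = fs / N = 40000 / 2048 = 19.5312 Hz

19.5312 Hz


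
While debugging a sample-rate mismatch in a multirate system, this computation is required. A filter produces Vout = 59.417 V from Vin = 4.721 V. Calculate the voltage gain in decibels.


Voltage gain in dB:
G = 20 * log10(Vout / Vin)
  = 20 * log10(59.417 / 4.721)
  = 20 * log10(12.585681)
  = 20 * 1.099877
  = 22.0 dB

22.0 dB


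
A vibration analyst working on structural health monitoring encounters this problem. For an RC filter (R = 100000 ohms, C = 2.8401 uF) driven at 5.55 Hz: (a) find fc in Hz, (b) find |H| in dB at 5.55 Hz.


Step 1 — cutoff frequency:
fc = 1 / (2*pi*R*C)
C = 2.8401 uF = 2.8401e-06 F
fc = 1 / (2*pi*100000*2.8401e-06)
   = 0.560385 Hz

Step 2 — magnitude at f = 5.55 Hz:
|H(f)| = 1 / sqrt(1 + (f/fc)^2)
f/fc = 5.55 / 0.560385 = 9.903905
|H| = 1 / sqrt(1 + 98.087334) = 0.1004595
|H|_dB = 20*log10(0.1004595) = -19.96 dB

fc = 0.560385 Hz; |H(5.55 Hz)| = -19.96 dB


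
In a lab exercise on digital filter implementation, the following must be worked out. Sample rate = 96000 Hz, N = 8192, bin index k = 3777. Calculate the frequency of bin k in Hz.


Frequency of DFT bin k:
f_k = k * fs / N
    = 3777 * 96000 / 8192
    = 362592000 / 8192
    = 44261.719 Hz

44261.719 Hz


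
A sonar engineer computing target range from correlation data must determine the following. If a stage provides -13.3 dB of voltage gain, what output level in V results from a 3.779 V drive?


Output voltage from dB gain:
V_out = V_in * 10^(gain_dB / 20)
      = 3.779 * 10^(-13.3 / 20)
      = 3.779 * 0.216272
      = 0.8173 V

0.8173 V


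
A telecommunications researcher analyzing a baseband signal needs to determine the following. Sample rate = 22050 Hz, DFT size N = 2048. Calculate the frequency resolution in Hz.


DFT frequency resolution:
df = fs / N
   = 22050 / 2048
   = 10.7666 Hz

10.7666 Hz


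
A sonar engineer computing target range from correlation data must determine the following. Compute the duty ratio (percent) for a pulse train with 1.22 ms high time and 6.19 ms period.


Duty cycle as a percentage:
DC = (t_on / T) * 100
   = (1.22 / 6.19) * 100
   = 0.197092 * 100
   = 19.71 %

19.71 %


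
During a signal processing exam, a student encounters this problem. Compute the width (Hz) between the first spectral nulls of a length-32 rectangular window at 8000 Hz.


Main lobe width for a rectangular window:
Width = 2 * fs / N
      = 2 * 8000 / 32
      = 16000 / 32
      = 500.0 Hz

500.0 Hz


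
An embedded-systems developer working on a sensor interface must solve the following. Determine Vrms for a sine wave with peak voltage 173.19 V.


RMS voltage for a sinusoidal waveform:
V_rms = V_peak / sqrt(2)
      = 173.19 / 1.414214
      = 122.464 V

122.464 V


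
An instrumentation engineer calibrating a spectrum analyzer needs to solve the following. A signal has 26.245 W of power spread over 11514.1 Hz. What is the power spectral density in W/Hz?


Power spectral density:
PSD = P / BW
    = 26.245 / 11514.1
    = 0.00227938 W/Hz

0.00227938 W/Hz


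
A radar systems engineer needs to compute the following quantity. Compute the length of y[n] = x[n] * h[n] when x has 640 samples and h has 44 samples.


Linear convolution output length:
L = N + M - 1
  = 640 + 44 - 1
  = 683 samples

683


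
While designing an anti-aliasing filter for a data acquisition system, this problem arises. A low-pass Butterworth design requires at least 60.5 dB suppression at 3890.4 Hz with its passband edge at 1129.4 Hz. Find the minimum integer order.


Butterworth filter order formula:
n = log10(10^(A/10) - 1) / (2 * log10(f_stop/f_pass))
10^(60.5/10) - 1 = 1122017.4543
f_stop/f_pass = 3890.4 / 1129.4 = 3.4447
n = 5.6316 -> ceil = 6

6


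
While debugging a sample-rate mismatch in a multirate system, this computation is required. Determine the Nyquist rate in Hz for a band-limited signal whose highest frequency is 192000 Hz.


The Nyquist rate is twice the maximum frequency component.
fs_min = 2 * fmax
      = 2 * 192000
      = 384000 Hz

384000


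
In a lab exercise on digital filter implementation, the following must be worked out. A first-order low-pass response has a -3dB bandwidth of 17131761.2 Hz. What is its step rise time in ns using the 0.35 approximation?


Rise time from bandwidth relationship:
tr = 0.35 / BW
   = 0.35 / 17131761.2
   = 2.042989019e-08 s
   = 20.4299 ns

20.4299 ns


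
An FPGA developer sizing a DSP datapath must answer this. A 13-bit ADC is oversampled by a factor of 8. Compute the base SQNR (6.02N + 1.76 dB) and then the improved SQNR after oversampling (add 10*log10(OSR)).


Step 1 — baseline SQNR at Nyquist:
SQNR_base = 6.02*N + 1.76
          = 6.02*13 + 1.76
          = 80.02 dB

Step 2 — oversampling processing gain:
G = 10*log10(OSR) = 10*log10(8) = 9.03 dB

Step 3 — total:
SQNR_total = 80.02 + 9.03 = 89.05 dB

Base SQNR = 80.02 dB; oversampled SQNR = 89.05 dB


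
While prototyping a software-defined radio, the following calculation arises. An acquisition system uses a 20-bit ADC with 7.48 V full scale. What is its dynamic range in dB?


Dynamic range from full-scale to LSB:
V_min = V_max / 2^bits = 7.48 / 2^20
DR = 20 * log10(V_max / V_min)
   = 20 * log10(2^20)
   = 20 * 20 * log10(2)
   = 120.41 dB

120.41 dB


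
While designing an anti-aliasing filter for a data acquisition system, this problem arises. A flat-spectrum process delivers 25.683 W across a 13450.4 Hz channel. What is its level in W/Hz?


Power spectral density:
PSD = P / BW
    = 25.683 / 13450.4
    = 0.00190946 W/Hz

0.00190946 W/Hz


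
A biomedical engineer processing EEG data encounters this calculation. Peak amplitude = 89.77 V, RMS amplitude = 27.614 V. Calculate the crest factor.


Crest factor is the ratio of peak to RMS:
CF = V_peak / V_rms
   = 89.77 / 27.614
   = 3.2509

3.2509


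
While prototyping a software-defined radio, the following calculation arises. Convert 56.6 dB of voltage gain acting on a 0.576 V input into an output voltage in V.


Output voltage from dB gain:
V_out = V_in * 10^(gain_dB / 20)
      = 0.576 * 10^(56.6 / 20)
      = 0.576 * 676.082975
      = 389.4238 V

389.4238 V


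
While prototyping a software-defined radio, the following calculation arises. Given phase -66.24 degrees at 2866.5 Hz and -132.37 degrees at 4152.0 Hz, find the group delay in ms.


Group delay from phase difference:
tau = -d(phi)/d(omega)
d(phi) = -66.13 deg = -1.154186 rad
d(omega) = 2*pi*(4152.0 - 2866.5) = 8077.0347 rad/s
tau = -(-1.154186) / 8077.0347
    = 0.1429 ms

0.1429 ms


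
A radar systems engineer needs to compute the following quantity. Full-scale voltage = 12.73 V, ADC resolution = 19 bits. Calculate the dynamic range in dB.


Dynamic range from full-scale to LSB:
V_min = V_max / 2^bits = 12.73 / 2^19
DR = 20 * log10(V_max / V_min)
   = 20 * log10(2^19)
   = 20 * 19 * log10(2)
   = 114.39 dB

114.39 dB


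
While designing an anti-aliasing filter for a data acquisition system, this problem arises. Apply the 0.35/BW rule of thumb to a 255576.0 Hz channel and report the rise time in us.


Rise time from bandwidth relationship:
tr = 0.35 / BW
   = 0.35 / 255576.0
   = 1.369455661e-06 s
   = 1.3695 us

1.3695 us


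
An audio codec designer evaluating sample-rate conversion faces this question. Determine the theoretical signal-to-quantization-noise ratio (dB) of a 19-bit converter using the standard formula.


Theoretical SNR for a full-scale sinusoid:
SNR = 6.02 * N + 1.76
    = 6.02 * 19 + 1.76
    = 114.38 + 1.76
    = 116.14 dB

116.14 dB


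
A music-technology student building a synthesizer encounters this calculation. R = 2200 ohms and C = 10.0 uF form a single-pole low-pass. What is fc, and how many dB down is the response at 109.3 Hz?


Step 1 — cutoff frequency:
fc = 1 / (2*pi*R*C)
C = 10.0 uF = 1e-05 F
fc = 1 / (2*pi*2200*1e-05)
   = 7.23432 Hz

Step 2 — magnitude at f = 109.3 Hz:
|H(f)| = 1 / sqrt(1 + (f/fc)^2)
f/fc = 109.3 / 7.23432 = 15.108538
|H| = 1 / sqrt(1 + 228.26792) = 0.0660432
|H|_dB = 20*log10(0.0660432) = -23.6 dB

fc = 7.23432 Hz; |H(109.3 Hz)| = -23.6 dB


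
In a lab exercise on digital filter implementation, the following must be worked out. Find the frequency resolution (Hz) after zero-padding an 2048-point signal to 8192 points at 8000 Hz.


Frequency resolution after zero-padding:
N_padded = 2048 * 4 = 8192
df = fs / N_padded
   = 8000 / 8192
   = 0.9766 Hz

0.9766 Hz


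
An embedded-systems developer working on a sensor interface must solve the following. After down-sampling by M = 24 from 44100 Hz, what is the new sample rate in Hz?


Decimation reduces the sample rate:
fs_out = fs_in / M
       = 44100 / 24
       = 1837.5 Hz

1837.5 Hz


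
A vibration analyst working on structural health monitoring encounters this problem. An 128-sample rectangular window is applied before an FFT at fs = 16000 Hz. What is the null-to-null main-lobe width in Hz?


Main lobe width for a rectangular window:
Width = 2 * fs / N
      = 2 * 16000 / 128
      = 32000 / 128
      = 250.0 Hz

250.0 Hz


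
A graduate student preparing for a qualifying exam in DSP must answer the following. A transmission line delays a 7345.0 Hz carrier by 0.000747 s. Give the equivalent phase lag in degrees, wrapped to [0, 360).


Phase shift from frequency and time delay:
phi = 360 * f * t_delay
    = 360 * 7345.0 * 0.000747
    = 1975.22 degrees
    mod 360 = 175.22 degrees

175.22 degrees


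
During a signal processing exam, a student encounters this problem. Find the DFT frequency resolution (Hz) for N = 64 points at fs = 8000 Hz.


DFT frequency resolution:
df = fs / N
   = 8000 / 64
   = 125.0 Hz

125.0 Hz


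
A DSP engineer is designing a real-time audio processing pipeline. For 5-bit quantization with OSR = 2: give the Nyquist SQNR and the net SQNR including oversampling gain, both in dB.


Step 1 — baseline SQNR at Nyquist:
SQNR_base = 6.02*N + 1.76
          = 6.02*5 + 1.76
          = 31.86 dB

Step 2 — oversampling processing gain:
G = 10*log10(OSR) = 10*log10(2) = 3.01 dB

Step 3 — total:
SQNR_total = 31.86 + 3.01 = 34.87 dB

Base SQNR = 31.86 dB; oversampled SQNR = 34.87 dB


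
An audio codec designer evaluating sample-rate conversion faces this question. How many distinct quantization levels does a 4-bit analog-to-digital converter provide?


Number of quantization levels = 2^N
= 2^4
= 16

16


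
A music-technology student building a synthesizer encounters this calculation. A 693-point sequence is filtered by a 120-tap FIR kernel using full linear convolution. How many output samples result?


Linear convolution output length:
L = N + M - 1
  = 693 + 120 - 1
  = 812 samples

812


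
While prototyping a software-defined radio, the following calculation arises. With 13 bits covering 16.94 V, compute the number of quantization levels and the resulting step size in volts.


Step 1 — number of quantization levels:
L = 2^N = 2^13 = 8192

Step 2 — LSB step size:
delta = Vfs / L
      = 16.94 / 8192
      = 0.00206787 V

Levels = 8192; step size = 0.00206787 V


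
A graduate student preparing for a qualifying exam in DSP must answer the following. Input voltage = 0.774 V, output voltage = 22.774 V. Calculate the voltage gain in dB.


Voltage gain in dB:
G = 20 * log10(Vout / Vin)
  = 20 * log10(22.774 / 0.774)
  = 20 * log10(29.423773)
  = 20 * 1.468698
  = 29.37 dB

29.37 dB


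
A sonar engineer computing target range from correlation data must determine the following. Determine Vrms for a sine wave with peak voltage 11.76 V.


RMS voltage for a sinusoidal waveform:
V_rms = V_peak / sqrt(2)
      = 11.76 / 1.414214
      = 8.316 V

8.316 V


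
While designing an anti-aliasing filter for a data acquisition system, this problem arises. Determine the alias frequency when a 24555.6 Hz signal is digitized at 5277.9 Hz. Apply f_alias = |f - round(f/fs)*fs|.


Compute the nearest integer multiple of fs to the signal:
n = round(24555.6 / 5277.9) = 5
f_alias = |24555.6 - 5 * 5277.9|
        = |24555.6 - 26389.5|
        = 1833.9 Hz

1833.9


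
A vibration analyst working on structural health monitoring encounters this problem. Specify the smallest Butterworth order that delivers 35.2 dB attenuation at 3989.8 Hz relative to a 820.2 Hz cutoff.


Butterworth filter order formula:
n = log10(10^(A/10) - 1) / (2 * log10(f_stop/f_pass))
10^(35.2/10) - 1 = 3310.3112
f_stop/f_pass = 3989.8 / 820.2 = 4.8644
n = 2.5617 -> ceil = 3

3


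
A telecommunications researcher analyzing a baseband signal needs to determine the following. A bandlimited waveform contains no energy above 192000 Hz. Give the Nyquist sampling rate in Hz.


The Nyquist rate is twice the maximum frequency component.
fs_min = 2 * fmax
      = 2 * 192000
      = 384000 Hz

384000


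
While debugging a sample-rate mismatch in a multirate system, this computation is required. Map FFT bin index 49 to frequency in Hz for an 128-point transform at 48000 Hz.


Frequency of DFT bin k:
f_k = k * fs / N
    = 49 * 48000 / 128
    = 2352000 / 128
    = 18375.0 Hz

18375.0 Hz


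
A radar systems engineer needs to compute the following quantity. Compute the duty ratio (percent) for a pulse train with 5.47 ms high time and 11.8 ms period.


Duty cycle as a percentage:
DC = (t_on / T) * 100
   = (5.47 / 11.8) * 100
   = 0.463559 * 100
   = 46.36 %

46.36 %


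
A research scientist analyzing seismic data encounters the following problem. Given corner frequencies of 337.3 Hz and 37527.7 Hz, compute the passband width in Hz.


Bandwidth is the difference of -3dB frequencies:
BW = f_high - f_low
   = 37527.7 - 337.3
   = 37190.4 Hz

37190.4 Hz


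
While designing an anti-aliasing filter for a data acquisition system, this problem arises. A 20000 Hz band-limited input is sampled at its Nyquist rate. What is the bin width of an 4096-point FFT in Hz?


Step 1 — Nyquist sampling rate:
fs = 2 * fmax = 2 * 20000 = 40000 Hz

Step 2 — DFT bin spacing:
df = fs / N = 40000 / 4096 = 9.7656 Hz

9.7656 Hz


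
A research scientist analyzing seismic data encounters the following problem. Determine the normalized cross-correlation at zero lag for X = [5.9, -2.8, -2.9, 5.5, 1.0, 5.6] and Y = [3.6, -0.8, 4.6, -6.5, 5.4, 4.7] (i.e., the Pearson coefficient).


Pearson correlation coefficient (population):
r = cov(X,Y) / (std(X) * std(Y))
Mean X = 2.05, Mean Y = 1.8333
Cov(X,Y) = -2.74
Std(X) = 3.839596, Std(Y) = 4.244474
r = -0.1681

-0.1681


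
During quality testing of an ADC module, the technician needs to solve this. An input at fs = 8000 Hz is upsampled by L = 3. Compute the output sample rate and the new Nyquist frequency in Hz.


Step 1 — output sample rate after interpolation by L:
fs_out = L * fs_in = 3 * 8000 = 24000 Hz

Step 2 — Nyquist frequency of the output stream:
f_Nyq = fs_out / 2 = 24000 / 2 = 12000.0 Hz

fs_out = 24000 Hz; f_Nyquist = 12000.0 Hz


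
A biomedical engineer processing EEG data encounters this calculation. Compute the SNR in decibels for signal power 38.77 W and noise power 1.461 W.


SNR in decibels:
SNR = 10 * log10(Ps / Pn)
    = 10 * log10(38.77 / 1.461)
    = 10 * log10(26.5366)
    = 10 * 1.4238
    = 14.24 dB

14.24 dB


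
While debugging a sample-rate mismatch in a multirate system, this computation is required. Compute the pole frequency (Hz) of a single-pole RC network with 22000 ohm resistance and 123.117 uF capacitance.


Cutoff frequency of a first-order RC filter:
fc = 1 / (2 * pi * R * C)
C = 123.117 uF = 0.000123117 F
fc = 1 / (2 * pi * 22000 * 0.000123117)
   = 1 / 17.018472360209
   = 0.05876 Hz

0.05876 Hz


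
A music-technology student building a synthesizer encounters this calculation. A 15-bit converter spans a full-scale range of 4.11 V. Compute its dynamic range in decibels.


Dynamic range from full-scale to LSB:
V_min = V_max / 2^bits = 4.11 / 2^15
DR = 20 * log10(V_max / V_min)
   = 20 * log10(2^15)
   = 20 * 15 * log10(2)
   = 90.31 dB

90.31 dB


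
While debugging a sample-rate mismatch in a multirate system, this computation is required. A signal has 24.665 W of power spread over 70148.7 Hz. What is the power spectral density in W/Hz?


Power spectral density:
PSD = P / BW
    = 24.665 / 70148.7
    = 0.00035161 W/Hz

0.00035161 W/Hz


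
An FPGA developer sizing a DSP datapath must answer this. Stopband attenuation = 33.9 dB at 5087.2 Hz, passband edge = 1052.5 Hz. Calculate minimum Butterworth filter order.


Butterworth filter order formula:
n = log10(10^(A/10) - 1) / (2 * log10(f_stop/f_pass))
10^(33.9/10) - 1 = 2453.7089
f_stop/f_pass = 5087.2 / 1052.5 = 4.8334
n = 2.477 -> ceil = 3

3


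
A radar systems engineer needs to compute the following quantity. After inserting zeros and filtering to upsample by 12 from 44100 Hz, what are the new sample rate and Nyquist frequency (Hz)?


Step 1 — output sample rate after interpolation by L:
fs_out = L * fs_in = 12 * 44100 = 529200 Hz

Step 2 — Nyquist frequency of the output stream:
f_Nyq = fs_out / 2 = 529200 / 2 = 264600.0 Hz

fs_out = 529200 Hz; f_Nyquist = 264600.0 Hz


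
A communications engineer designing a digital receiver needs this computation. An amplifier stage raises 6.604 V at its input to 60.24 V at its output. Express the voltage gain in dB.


Voltage gain in dB:
G = 20 * log10(Vout / Vin)
  = 20 * log10(60.24 / 6.604)
  = 20 * log10(9.121744)
  = 20 * 0.960078
  = 19.2 dB

19.2 dB


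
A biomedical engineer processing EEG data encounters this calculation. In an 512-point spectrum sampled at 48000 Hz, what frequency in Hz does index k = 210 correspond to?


Frequency of DFT bin k:
f_k = k * fs / N
    = 210 * 48000 / 512
    = 10080000 / 512
    = 19687.5 Hz

19687.5 Hz


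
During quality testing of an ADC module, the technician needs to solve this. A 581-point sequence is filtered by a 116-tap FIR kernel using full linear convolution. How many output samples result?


Linear convolution output length:
L = N + M - 1
  = 581 + 116 - 1
  = 696 samples

696


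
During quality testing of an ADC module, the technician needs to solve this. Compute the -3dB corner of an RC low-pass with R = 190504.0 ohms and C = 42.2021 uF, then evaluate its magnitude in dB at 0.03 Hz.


Step 1 — cutoff frequency:
fc = 1 / (2*pi*R*C)
C = 42.2021 uF = 4.22021e-05 F
fc = 1 / (2*pi*190504.0*4.22021e-05)
   = 0.0197962 Hz

Step 2 — magnitude at f = 0.03 Hz:
|H(f)| = 1 / sqrt(1 + (f/fc)^2)
f/fc = 0.03 / 0.0197962 = 1.515442
|H| = 1 / sqrt(1 + 2.296564) = 0.5507687
|H|_dB = 20*log10(0.5507687) = -5.18 dB

fc = 0.0197962 Hz; |H(0.03 Hz)| = -5.18 dB


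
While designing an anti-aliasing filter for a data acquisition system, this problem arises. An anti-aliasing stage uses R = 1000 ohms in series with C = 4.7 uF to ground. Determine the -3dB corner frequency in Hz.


Cutoff frequency of a first-order RC filter:
fc = 1 / (2 * pi * R * C)
C = 4.7 uF = 4.7e-06 F
fc = 1 / (2 * pi * 1000 * 4.7e-06)
   = 1 / 0.029530970943744
   = 33.862754 Hz

33.862754 Hz


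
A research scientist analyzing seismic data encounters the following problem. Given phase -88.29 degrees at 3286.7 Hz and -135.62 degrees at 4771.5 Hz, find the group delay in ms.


Group delay from phase difference:
tau = -d(phi)/d(omega)
d(phi) = -47.33 deg = -0.826064 rad
d(omega) = 2*pi*(4771.5 - 3286.7) = 9329.2735 rad/s
tau = -(-0.826064) / 9329.2735
    = 0.0885 ms

0.0885 ms


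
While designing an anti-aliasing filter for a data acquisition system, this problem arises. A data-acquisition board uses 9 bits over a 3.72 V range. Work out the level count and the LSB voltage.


Step 1 — number of quantization levels:
L = 2^N = 2^9 = 512

Step 2 — LSB step size:
delta = Vfs / L
      = 3.72 / 512
      = 0.00726563 V

Levels = 512; step size = 0.00726563 V


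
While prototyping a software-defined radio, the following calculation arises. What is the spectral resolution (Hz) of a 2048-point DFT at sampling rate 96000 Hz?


DFT frequency resolution:
df = fs / N
   = 96000 / 2048
   = 46.875 Hz

46.875 Hz


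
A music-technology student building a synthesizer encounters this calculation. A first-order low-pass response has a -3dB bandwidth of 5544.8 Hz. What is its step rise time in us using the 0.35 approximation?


Rise time from bandwidth relationship:
tr = 0.35 / BW
   = 0.35 / 5544.8
   = 6.312220459e-05 s
   = 63.1222 us

63.1222 us


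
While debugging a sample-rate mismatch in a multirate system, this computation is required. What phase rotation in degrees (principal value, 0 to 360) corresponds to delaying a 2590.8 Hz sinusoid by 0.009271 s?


Phase shift from frequency and time delay:
phi = 360 * f * t_delay
    = 360 * 2590.8 * 0.009271
    = 8646.95 degrees
    mod 360 = 6.95 degrees

6.95 degrees


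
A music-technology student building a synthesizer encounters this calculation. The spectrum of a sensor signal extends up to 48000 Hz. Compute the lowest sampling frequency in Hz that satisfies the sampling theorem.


The Nyquist rate is twice the maximum frequency component.
fs_min = 2 * fmax
      = 2 * 48000
      = 96000 Hz

96000


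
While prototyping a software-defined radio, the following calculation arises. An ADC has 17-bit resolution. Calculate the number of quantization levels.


Number of quantization levels = 2^N
= 2^17
= 131072

131072


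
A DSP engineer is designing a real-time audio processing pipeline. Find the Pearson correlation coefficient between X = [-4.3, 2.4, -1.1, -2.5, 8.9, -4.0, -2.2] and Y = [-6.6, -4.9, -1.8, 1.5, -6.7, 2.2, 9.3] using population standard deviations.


Pearson correlation coefficient (population):
r = cov(X,Y) / (std(X) * std(Y))
Mean X = -0.4, Mean Y = -1.0
Cov(X,Y) = -10.977143
Std(X) = 4.320053, Std(Y) = 5.375606
r = -0.4727

-0.4727


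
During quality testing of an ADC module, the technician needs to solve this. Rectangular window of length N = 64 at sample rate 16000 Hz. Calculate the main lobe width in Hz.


Main lobe width for a rectangular window:
Width = 2 * fs / N
      = 2 * 16000 / 64
      = 32000 / 64
      = 500.0 Hz

500.0 Hz


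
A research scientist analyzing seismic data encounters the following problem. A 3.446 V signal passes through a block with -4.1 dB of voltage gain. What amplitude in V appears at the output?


Output voltage from dB gain:
V_out = V_in * 10^(gain_dB / 20)
      = 3.446 * 10^(-4.1 / 20)
      = 3.446 * 0.623735
      = 2.1494 V

2.1494 V


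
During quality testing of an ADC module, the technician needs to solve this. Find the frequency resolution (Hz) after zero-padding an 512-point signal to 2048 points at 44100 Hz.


Frequency resolution after zero-padding:
N_padded = 512 * 4 = 2048
df = fs / N_padded
   = 44100 / 2048
   = 21.5332 Hz

21.5332 Hz


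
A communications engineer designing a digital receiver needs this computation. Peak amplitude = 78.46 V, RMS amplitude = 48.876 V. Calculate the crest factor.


Crest factor is the ratio of peak to RMS:
CF = V_peak / V_rms
   = 78.46 / 48.876
   = 1.6053

1.6053


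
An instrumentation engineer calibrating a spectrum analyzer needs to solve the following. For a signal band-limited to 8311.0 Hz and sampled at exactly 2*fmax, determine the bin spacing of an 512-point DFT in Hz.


Step 1 — Nyquist sampling rate:
fs = 2 * fmax = 2 * 8311.0 = 16622.0 Hz

Step 2 — DFT bin spacing:
df = fs / N = 16622.0 / 512 = 32.4648 Hz

32.4648 Hz


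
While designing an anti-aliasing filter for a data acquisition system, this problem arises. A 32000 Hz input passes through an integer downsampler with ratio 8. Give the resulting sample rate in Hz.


Decimation reduces the sample rate:
fs_out = fs_in / M
       = 32000 / 8
       = 4000.0 Hz

4000.0 Hz


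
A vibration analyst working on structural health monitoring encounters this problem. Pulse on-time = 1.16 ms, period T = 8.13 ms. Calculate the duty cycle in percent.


Duty cycle as a percentage:
DC = (t_on / T) * 100
   = (1.16 / 8.13) * 100
   = 0.142681 * 100
   = 14.27 %

14.27 %


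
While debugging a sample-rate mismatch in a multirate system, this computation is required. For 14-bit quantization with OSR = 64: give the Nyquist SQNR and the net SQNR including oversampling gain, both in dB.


Step 1 — baseline SQNR at Nyquist:
SQNR_base = 6.02*N + 1.76
          = 6.02*14 + 1.76
          = 86.04 dB

Step 2 — oversampling processing gain:
G = 10*log10(OSR) = 10*log10(64) = 18.06 dB

Step 3 — total:
SQNR_total = 86.04 + 18.06 = 104.1 dB

Base SQNR = 86.04 dB; oversampled SQNR = 104.1 dB


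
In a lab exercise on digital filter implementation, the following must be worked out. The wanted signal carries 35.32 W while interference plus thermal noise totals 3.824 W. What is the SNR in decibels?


SNR in decibels:
SNR = 10 * log10(Ps / Pn)
    = 10 * log10(35.32 / 3.824)
    = 10 * log10(9.2364)
    = 10 * 0.9655
    = 9.66 dB

9.66 dB


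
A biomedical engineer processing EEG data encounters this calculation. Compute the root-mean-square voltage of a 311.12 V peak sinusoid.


RMS voltage for a sinusoidal waveform:
V_rms = V_peak / sqrt(2)
      = 311.12 / 1.414214
      = 219.995 V

219.995 V


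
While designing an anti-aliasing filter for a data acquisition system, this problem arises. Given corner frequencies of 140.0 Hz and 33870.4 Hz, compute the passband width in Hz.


Bandwidth is the difference of -3dB frequencies:
BW = f_high - f_low
   = 33870.4 - 140.0
   = 33730.4 Hz

33730.4 Hz


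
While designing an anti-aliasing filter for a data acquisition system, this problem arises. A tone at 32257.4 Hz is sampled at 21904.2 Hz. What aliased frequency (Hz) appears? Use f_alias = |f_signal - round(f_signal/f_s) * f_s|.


Compute the nearest integer multiple of fs to the signal:
n = round(32257.4 / 21904.2) = 1
f_alias = |32257.4 - 1 * 21904.2|
        = |32257.4 - 21904.2|
        = 10353.2 Hz

10353.2


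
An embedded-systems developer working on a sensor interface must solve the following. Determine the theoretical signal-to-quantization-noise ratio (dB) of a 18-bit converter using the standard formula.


Theoretical SNR for a full-scale sinusoid:
SNR = 6.02 * N + 1.76
    = 6.02 * 18 + 1.76
    = 108.36 + 1.76
    = 110.12 dB

110.12 dB


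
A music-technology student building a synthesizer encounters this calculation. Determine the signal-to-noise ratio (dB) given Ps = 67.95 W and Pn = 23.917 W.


SNR in decibels:
SNR = 10 * log10(Ps / Pn)
    = 10 * log10(67.95 / 23.917)
    = 10 * log10(2.8411)
    = 10 * 0.4535
    = 4.53 dB

4.53 dB


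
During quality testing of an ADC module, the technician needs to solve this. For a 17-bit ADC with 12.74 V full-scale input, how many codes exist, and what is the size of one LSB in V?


Step 1 — number of quantization levels:
L = 2^N = 2^17 = 131072

Step 2 — LSB step size:
delta = Vfs / L
      = 12.74 / 131072
      = 9.72e-05 V

Levels = 131072; step size = 9.72e-05 V


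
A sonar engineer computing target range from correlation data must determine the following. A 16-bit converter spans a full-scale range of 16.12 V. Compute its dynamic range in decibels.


Dynamic range from full-scale to LSB:
V_min = V_max / 2^bits = 16.12 / 2^16
DR = 20 * log10(V_max / V_min)
   = 20 * log10(2^16)
   = 20 * 16 * log10(2)
   = 96.33 dB

96.33 dB


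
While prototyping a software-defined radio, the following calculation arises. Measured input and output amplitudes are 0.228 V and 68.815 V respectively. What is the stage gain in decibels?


Voltage gain in dB:
G = 20 * log10(Vout / Vin)
  = 20 * log10(68.815 / 0.228)
  = 20 * log10(301.820175)
  = 20 * 2.479748
  = 49.59 dB

49.59 dB


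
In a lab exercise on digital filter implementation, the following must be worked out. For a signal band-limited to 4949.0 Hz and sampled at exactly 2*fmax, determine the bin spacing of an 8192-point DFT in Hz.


Step 1 — Nyquist sampling rate:
fs = 2 * fmax = 2 * 4949.0 = 9898.0 Hz

Step 2 — DFT bin spacing:
df = fs / N = 9898.0 / 8192 = 1.2083 Hz

1.2083 Hz


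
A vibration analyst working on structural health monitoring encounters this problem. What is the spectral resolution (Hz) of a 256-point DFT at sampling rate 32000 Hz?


DFT frequency resolution:
df = fs / N
   = 32000 / 256
   = 125.0 Hz

125.0 Hz


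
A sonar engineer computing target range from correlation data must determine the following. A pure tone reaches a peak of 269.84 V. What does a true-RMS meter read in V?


RMS voltage for a sinusoidal waveform:
V_rms = V_peak / sqrt(2)
      = 269.84 / 1.414214
      = 190.806 V

190.806 V


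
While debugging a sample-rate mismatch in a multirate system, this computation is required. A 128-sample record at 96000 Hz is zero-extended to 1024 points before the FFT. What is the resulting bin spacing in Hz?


Frequency resolution after zero-padding:
N_padded = 128 * 8 = 1024
df = fs / N_padded
   = 96000 / 1024
   = 93.75 Hz

93.75 Hz


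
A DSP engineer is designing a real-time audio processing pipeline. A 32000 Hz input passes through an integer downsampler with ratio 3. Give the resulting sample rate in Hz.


Decimation reduces the sample rate:
fs_out = fs_in / M
       = 32000 / 3
       = 10666.6667 Hz

10666.6667 Hz


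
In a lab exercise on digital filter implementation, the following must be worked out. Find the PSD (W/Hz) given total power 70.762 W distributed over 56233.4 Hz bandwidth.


Power spectral density:
PSD = P / BW
    = 70.762 / 56233.4
    = 0.00125836 W/Hz

0.00125836 W/Hz


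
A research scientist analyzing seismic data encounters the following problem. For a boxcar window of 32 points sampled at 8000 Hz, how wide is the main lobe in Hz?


Main lobe width for a rectangular window:
Width = 2 * fs / N
      = 2 * 8000 / 32
      = 16000 / 32
      = 500.0 Hz

500.0 Hz


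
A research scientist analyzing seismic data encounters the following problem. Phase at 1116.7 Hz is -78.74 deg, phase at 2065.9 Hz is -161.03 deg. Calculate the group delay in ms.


Group delay from phase difference:
tau = -d(phi)/d(omega)
d(phi) = -82.29 deg = -1.436231 rad
d(omega) = 2*pi*(2065.9 - 1116.7) = 5963.9995 rad/s
tau = -(-1.436231) / 5963.9995
    = 0.2408 ms

0.2408 ms


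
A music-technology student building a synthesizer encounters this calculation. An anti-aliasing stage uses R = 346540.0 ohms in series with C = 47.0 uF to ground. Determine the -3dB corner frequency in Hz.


Cutoff frequency of a first-order RC filter:
fc = 1 / (2 * pi * R * C)
C = 47.0 uF = 4.7e-05 F
fc = 1 / (2 * pi * 346540.0 * 4.7e-05)
   = 1 / 102.33662670845
   = 0.009772 Hz

0.009772 Hz


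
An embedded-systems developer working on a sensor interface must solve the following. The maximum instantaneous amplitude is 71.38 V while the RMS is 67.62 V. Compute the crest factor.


Crest factor is the ratio of peak to RMS:
CF = V_peak / V_rms
   = 71.38 / 67.62
   = 1.0556

1.0556


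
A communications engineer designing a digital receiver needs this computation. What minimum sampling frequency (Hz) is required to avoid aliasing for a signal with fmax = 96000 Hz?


The Nyquist rate is twice the maximum frequency component.
fs_min = 2 * fmax
      = 2 * 96000
      = 192000 Hz

192000


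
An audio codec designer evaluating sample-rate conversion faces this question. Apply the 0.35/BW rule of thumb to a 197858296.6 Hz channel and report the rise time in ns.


Rise time from bandwidth relationship:
tr = 0.35 / BW
   = 0.35 / 197858296.6
   = 1.768942754e-09 s
   = 1.7689 ns

1.7689 ns


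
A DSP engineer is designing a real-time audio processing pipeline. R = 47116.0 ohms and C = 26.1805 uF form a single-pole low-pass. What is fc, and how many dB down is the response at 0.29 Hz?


Step 1 — cutoff frequency:
fc = 1 / (2*pi*R*C)
C = 26.1805 uF = 2.61805e-05 F
fc = 1 / (2*pi*47116.0*2.61805e-05)
   = 0.129025 Hz

Step 2 — magnitude at f = 0.29 Hz:
|H(f)| = 1 / sqrt(1 + (f/fc)^2)
f/fc = 0.29 / 0.129025 = 2.247626
|H| = 1 / sqrt(1 + 5.051823) = 0.4064966
|H|_dB = 20*log10(0.4064966) = -7.82 dB

fc = 0.129025 Hz; |H(0.29 Hz)| = -7.82 dB


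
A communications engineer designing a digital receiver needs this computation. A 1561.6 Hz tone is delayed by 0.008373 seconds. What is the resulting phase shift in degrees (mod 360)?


Phase shift from frequency and time delay:
phi = 360 * f * t_delay
    = 360 * 1561.6 * 0.008373
    = 4707.1 degrees
    mod 360 = 27.1 degrees

27.1 degrees


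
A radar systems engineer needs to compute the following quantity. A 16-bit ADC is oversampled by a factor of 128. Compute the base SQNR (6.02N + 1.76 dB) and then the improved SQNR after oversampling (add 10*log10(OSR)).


Step 1 — baseline SQNR at Nyquist:
SQNR_base = 6.02*N + 1.76
          = 6.02*16 + 1.76
          = 98.08 dB

Step 2 — oversampling processing gain:
G = 10*log10(OSR) = 10*log10(128) = 21.07 dB

Step 3 — total:
SQNR_total = 98.08 + 21.07 = 119.15 dB

Base SQNR = 98.08 dB; oversampled SQNR = 119.15 dB


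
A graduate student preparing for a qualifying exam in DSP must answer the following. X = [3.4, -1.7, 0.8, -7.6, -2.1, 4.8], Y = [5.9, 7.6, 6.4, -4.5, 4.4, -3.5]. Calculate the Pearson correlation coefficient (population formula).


Pearson correlation coefficient (population):
r = cov(X,Y) / (std(X) * std(Y))
Mean X = -0.4, Mean Y = 2.7167
Cov(X,Y) = 4.49
Std(X) = 4.068988, Std(Y) = 4.849542
r = 0.2275

0.2275


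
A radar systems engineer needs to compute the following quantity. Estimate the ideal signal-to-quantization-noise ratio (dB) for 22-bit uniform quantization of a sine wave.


Theoretical SNR for a full-scale sinusoid:
SNR = 6.02 * N + 1.76
    = 6.02 * 22 + 1.76
    = 132.44 + 1.76
    = 134.2 dB

134.2 dB


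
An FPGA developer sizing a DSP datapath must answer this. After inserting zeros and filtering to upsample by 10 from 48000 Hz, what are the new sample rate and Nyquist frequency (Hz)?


Step 1 — output sample rate after interpolation by L:
fs_out = L * fs_in = 10 * 48000 = 480000 Hz

Step 2 — Nyquist frequency of the output stream:
f_Nyq = fs_out / 2 = 480000 / 2 = 240000.0 Hz

fs_out = 480000 Hz; f_Nyquist = 240000.0 Hz


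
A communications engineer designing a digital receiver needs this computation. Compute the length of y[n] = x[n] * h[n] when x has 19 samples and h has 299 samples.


Linear convolution output length:
L = N + M - 1
  = 19 + 299 - 1
  = 317 samples

317


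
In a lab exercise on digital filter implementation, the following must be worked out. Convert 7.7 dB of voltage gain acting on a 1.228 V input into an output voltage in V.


Output voltage from dB gain:
V_out = V_in * 10^(gain_dB / 20)
      = 1.228 * 10^(7.7 / 20)
      = 1.228 * 2.42661
      = 2.9799 V

2.9799 V


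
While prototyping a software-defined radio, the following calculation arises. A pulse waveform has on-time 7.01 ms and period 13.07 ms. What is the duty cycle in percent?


Duty cycle as a percentage:
DC = (t_on / T) * 100
   = (7.01 / 13.07) * 100
   = 0.536343 * 100
   = 53.63 %

53.63 %


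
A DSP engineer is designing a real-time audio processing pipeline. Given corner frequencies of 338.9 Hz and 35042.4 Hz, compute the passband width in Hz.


Bandwidth is the difference of -3dB frequencies:
BW = f_high - f_low
   = 35042.4 - 338.9
   = 34703.5 Hz

34703.5 Hz


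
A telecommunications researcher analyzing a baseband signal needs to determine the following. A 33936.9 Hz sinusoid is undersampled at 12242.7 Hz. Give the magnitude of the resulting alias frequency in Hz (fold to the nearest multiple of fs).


Compute the nearest integer multiple of fs to the signal:
n = round(33936.9 / 12242.7) = 3
f_alias = |33936.9 - 3 * 12242.7|
        = |33936.9 - 36728.1|
        = 2791.2 Hz

2791.2


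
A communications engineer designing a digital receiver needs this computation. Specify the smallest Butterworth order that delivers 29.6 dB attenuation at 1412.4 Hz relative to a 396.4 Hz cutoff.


Butterworth filter order formula:
n = log10(10^(A/10) - 1) / (2 * log10(f_stop/f_pass))
10^(29.6/10) - 1 = 911.0108
f_stop/f_pass = 1412.4 / 396.4 = 3.5631
n = 2.6816 -> ceil = 3

3


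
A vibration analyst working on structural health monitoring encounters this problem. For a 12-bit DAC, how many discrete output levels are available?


Number of quantization levels = 2^N
= 2^12
= 4096

4096


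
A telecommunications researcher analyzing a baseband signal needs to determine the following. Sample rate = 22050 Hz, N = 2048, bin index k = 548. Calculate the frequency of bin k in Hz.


Frequency of DFT bin k:
f_k = k * fs / N
    = 548 * 22050 / 2048
    = 12083400 / 2048
    = 5900.098 Hz

5900.098 Hz


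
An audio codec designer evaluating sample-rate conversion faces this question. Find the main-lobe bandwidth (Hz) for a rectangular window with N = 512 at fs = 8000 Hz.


Main lobe width for a rectangular window:
Width = 2 * fs / N
      = 2 * 8000 / 512
      = 16000 / 512
      = 31.25 Hz

31.25 Hz


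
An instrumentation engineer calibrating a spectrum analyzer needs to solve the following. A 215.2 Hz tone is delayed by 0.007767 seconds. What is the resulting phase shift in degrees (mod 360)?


Phase shift from frequency and time delay:
phi = 360 * f * t_delay
    = 360 * 215.2 * 0.007767
    = 601.73 degrees
    mod 360 = 241.73 degrees

241.73 degrees


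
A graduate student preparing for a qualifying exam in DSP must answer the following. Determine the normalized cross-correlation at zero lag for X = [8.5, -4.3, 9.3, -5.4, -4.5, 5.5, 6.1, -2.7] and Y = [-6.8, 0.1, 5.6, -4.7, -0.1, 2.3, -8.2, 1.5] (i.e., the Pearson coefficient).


Pearson correlation coefficient (population):
r = cov(X,Y) / (std(X) * std(Y))
Mean X = 1.5625, Mean Y = -1.2875
Cov(X,Y) = -0.705781
Std(X) = 5.935684, Std(Y) = 4.489275
r = -0.0265

-0.0265


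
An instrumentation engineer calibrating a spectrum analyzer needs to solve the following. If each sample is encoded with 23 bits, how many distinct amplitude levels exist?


Number of quantization levels = 2^N
= 2^23
= 8388608

8388608


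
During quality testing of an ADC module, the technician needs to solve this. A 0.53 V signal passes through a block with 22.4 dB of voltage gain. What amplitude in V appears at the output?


Output voltage from dB gain:
V_out = V_in * 10^(gain_dB / 20)
      = 0.53 * 10^(22.4 / 20)
      = 0.53 * 13.182567
      = 6.9868 V

6.9868 V


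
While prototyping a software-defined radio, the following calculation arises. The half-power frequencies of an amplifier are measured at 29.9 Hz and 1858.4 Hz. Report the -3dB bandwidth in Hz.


Bandwidth is the difference of -3dB frequencies:
BW = f_high - f_low
   = 1858.4 - 29.9
   = 1828.5 Hz

1828.5 Hz


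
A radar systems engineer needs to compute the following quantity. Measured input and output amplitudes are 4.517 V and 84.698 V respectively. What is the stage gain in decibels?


Voltage gain in dB:
G = 20 * log10(Vout / Vin)
  = 20 * log10(84.698 / 4.517)
  = 20 * log10(18.750941)
  = 20 * 1.273023
  = 25.46 dB

25.46 dB


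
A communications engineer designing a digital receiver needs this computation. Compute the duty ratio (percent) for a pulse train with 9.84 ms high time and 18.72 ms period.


Duty cycle as a percentage:
DC = (t_on / T) * 100
   = (9.84 / 18.72) * 100
   = 0.525641 * 100
   = 52.56 %

52.56 %


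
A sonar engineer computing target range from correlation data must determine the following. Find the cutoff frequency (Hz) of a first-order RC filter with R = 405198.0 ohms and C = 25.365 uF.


Cutoff frequency of a first-order RC filter:
fc = 1 / (2 * pi * R * C)
C = 25.365 uF = 2.5365e-05 F
fc = 1 / (2 * pi * 405198.0 * 2.5365e-05)
   = 1 / 64.5776189563
   = 0.015485 Hz

0.015485 Hz
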